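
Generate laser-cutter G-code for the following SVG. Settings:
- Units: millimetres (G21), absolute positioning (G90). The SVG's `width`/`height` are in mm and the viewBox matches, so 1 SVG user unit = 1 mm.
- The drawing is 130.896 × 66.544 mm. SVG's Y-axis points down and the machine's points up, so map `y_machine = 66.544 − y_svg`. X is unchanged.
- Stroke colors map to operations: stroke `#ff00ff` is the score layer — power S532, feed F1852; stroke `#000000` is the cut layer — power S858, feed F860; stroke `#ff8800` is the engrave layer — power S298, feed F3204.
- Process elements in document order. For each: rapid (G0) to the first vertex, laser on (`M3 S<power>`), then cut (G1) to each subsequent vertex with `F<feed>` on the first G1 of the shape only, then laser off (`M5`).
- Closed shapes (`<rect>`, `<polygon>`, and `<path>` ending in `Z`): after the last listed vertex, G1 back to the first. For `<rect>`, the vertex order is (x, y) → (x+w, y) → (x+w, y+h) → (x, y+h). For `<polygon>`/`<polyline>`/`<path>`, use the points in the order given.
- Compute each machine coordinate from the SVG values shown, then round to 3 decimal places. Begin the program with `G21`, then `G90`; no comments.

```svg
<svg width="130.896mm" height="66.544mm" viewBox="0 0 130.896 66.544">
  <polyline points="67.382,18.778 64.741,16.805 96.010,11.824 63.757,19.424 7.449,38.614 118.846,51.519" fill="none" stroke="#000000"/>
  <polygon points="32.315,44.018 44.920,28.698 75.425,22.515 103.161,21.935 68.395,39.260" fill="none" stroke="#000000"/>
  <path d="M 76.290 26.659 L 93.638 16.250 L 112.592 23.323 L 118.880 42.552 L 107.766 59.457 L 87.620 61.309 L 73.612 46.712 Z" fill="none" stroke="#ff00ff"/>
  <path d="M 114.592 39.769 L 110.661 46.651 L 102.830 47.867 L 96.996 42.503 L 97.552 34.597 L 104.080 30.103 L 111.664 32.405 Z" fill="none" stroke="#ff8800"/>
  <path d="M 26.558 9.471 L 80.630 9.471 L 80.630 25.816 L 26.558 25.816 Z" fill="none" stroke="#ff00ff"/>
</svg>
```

viewBox `0 0 130.896 66.544` with mm width/height → 1 unit = 1 mm. Flip: y_m = 66.544 − y_svg.

**Shape 1** — `<polyline>` open polyline, stroke `#000000` → cut (S858, F860). Machine vertices: (67.382,47.766) → (64.741,49.739) → (96.010,54.720) → (63.757,47.120) → (7.449,27.930) → (118.846,15.025). Open path.

**Shape 2** — `<polygon>` closed polygon, stroke `#000000` → cut (S858, F860). Machine vertices: (32.315,22.526) → (44.920,37.846) → (75.425,44.029) → (103.161,44.609) → (68.395,27.284) → (32.315,22.526). Closed: final G1 returns to the first vertex.

**Shape 3** — `<path>` regular polygon, stroke `#ff00ff` → score (S532, F1852). Machine vertices: (76.290,39.885) → (93.638,50.294) → (112.592,43.221) → (118.880,23.992) → (107.766,7.087) → (87.620,5.235) → (73.612,19.832) → (76.290,39.885). Closed: final G1 returns to the first vertex.

**Shape 4** — `<path>` regular polygon, stroke `#ff8800` → engrave (S298, F3204). Machine vertices: (114.592,26.775) → (110.661,19.893) → (102.830,18.677) → (96.996,24.041) → (97.552,31.947) → (104.080,36.441) → (111.664,34.139) → (114.592,26.775). Closed: final G1 returns to the first vertex.

**Shape 5** — `<path>` rectangle, stroke `#ff00ff` → score (S532, F1852). Machine vertices: (26.558,57.073) → (80.630,57.073) → (80.630,40.728) → (26.558,40.728) → (26.558,57.073). Closed: final G1 returns to the first vertex.

G21
G90
G0 X67.382 Y47.766
M3 S858
G1 X64.741 Y49.739 F860
G1 X96.010 Y54.720
G1 X63.757 Y47.120
G1 X7.449 Y27.930
G1 X118.846 Y15.025
M5
G0 X32.315 Y22.526
M3 S858
G1 X44.920 Y37.846 F860
G1 X75.425 Y44.029
G1 X103.161 Y44.609
G1 X68.395 Y27.284
G1 X32.315 Y22.526
M5
G0 X76.290 Y39.885
M3 S532
G1 X93.638 Y50.294 F1852
G1 X112.592 Y43.221
G1 X118.880 Y23.992
G1 X107.766 Y7.087
G1 X87.620 Y5.235
G1 X73.612 Y19.832
G1 X76.290 Y39.885
M5
G0 X114.592 Y26.775
M3 S298
G1 X110.661 Y19.893 F3204
G1 X102.830 Y18.677
G1 X96.996 Y24.041
G1 X97.552 Y31.947
G1 X104.080 Y36.441
G1 X111.664 Y34.139
G1 X114.592 Y26.775
M5
G0 X26.558 Y57.073
M3 S532
G1 X80.630 Y57.073 F1852
G1 X80.630 Y40.728
G1 X26.558 Y40.728
G1 X26.558 Y57.073
M5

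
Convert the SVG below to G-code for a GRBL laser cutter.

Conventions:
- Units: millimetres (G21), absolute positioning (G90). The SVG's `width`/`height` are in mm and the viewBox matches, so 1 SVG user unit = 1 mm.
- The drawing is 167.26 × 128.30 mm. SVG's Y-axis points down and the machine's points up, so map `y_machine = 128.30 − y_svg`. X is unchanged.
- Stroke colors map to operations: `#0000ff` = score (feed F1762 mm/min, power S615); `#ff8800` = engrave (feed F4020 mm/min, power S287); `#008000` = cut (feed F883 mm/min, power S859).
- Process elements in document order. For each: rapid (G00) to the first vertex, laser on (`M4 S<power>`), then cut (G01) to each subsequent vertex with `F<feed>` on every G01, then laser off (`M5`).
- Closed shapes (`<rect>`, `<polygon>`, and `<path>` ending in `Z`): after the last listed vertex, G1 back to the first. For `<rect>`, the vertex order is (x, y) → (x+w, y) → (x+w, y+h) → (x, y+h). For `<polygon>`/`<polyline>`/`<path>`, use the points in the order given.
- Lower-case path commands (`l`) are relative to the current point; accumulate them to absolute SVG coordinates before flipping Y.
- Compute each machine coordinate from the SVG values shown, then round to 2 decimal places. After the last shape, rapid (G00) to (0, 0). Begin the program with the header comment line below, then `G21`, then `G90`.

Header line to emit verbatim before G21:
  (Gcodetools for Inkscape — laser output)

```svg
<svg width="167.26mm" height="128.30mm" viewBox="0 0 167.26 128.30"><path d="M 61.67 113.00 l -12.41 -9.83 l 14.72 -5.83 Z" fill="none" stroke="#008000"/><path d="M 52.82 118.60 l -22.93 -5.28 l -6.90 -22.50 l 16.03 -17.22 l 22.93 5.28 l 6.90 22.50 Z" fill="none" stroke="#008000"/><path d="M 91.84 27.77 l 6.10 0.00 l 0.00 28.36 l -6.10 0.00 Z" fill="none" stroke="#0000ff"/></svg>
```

1 u = 1 mm; y_m = 128.30 − y.

[1] `<path>` regular polygon, #008000→cut S859 F883: (61.67,15.30) → (49.26,25.13) → (63.98,30.96) → (61.67,15.30) (closed)

[2] `<path>` regular polygon, #008000→cut S859 F883: (52.82,9.70) → (29.89,14.98) → (22.99,37.48) → (39.02,54.70) → (61.95,49.42) → (68.85,26.92) → (52.82,9.70) (closed)

[3] `<path>` rectangle, #0000ff→score S615 F1762: (91.84,100.53) → (97.94,100.53) → (97.94,72.17) → (91.84,72.17) → (91.84,100.53) (closed)

(Gcodetools for Inkscape — laser output)
G21
G90
G00 X61.67 Y15.30
M4 S859
G01 X49.26 Y25.13 F883
G01 X63.98 Y30.96 F883
G01 X61.67 Y15.30 F883
M5
G00 X52.82 Y9.70
M4 S859
G01 X29.89 Y14.98 F883
G01 X22.99 Y37.48 F883
G01 X39.02 Y54.70 F883
G01 X61.95 Y49.42 F883
G01 X68.85 Y26.92 F883
G01 X52.82 Y9.70 F883
M5
G00 X91.84 Y100.53
M4 S615
G01 X97.94 Y100.53 F1762
G01 X97.94 Y72.17 F1762
G01 X91.84 Y72.17 F1762
G01 X91.84 Y100.53 F1762
M5
G00 X0.00 Y0.00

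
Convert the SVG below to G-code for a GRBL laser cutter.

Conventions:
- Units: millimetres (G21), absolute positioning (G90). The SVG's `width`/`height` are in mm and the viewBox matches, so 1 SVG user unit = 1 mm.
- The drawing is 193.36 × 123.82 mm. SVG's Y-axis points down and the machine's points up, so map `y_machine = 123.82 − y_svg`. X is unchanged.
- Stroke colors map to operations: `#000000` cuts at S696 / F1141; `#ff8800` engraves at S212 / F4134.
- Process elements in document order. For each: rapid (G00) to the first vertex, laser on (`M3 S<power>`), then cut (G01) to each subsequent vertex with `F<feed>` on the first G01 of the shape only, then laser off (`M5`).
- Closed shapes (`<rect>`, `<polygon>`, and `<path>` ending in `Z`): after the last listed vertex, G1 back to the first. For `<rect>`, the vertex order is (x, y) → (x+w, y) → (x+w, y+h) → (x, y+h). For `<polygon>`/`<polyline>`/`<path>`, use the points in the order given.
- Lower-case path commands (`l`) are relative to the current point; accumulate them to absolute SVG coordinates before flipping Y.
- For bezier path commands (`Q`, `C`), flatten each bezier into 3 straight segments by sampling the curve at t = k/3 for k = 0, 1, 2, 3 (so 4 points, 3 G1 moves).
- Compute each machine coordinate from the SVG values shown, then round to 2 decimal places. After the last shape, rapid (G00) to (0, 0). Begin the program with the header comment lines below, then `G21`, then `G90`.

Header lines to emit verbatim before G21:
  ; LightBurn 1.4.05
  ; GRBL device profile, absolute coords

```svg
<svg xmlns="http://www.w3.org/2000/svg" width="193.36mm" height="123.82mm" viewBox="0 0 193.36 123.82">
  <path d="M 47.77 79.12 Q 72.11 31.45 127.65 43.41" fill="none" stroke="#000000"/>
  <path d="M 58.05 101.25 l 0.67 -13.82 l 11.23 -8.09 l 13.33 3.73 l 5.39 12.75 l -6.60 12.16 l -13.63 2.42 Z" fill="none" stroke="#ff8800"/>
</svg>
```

; LightBurn 1.4.05
; GRBL device profile, absolute coords
G21
G90
G00 X47.77 Y44.70
M3 S696
G01 X67.46 Y69.85 F1141
G01 X94.09 Y81.76
G01 X127.65 Y80.41
M5
G00 X58.05 Y22.57
M3 S212
G01 X58.72 Y36.39 F4134
G01 X69.95 Y44.48
G01 X83.28 Y40.75
G01 X88.67 Y28.00
G01 X82.07 Y15.84
G01 X68.44 Y13.42
G01 X58.05 Y22.57
M5
G00 X0.00 Y0.00

viewBox `0 0 193.36 123.82` with mm width/height → 1 unit = 1 mm. Flip: y_m = 123.82 − y_svg.

**Shape 1** — `<path>` quadratic bezier, stroke `#000000` → cut (S696, F1141). Control points (SVG): P0=(47.77,79.12), P1=(72.11,31.45), P2=(127.65,43.41); sampled at t=k/3. Machine vertices: (47.77,44.70) → (67.46,69.85) → (94.09,81.76) → (127.65,80.41). Open path.

**Shape 2** — `<path>` regular polygon, stroke `#ff8800` → engrave (S212, F4134). Machine vertices: (58.05,22.57) → (58.72,36.39) → (69.95,44.48) → (83.28,40.75) → (88.67,28.00) → (82.07,15.84) → (68.44,13.42) → (58.05,22.57). Closed: final G1 returns to the first vertex.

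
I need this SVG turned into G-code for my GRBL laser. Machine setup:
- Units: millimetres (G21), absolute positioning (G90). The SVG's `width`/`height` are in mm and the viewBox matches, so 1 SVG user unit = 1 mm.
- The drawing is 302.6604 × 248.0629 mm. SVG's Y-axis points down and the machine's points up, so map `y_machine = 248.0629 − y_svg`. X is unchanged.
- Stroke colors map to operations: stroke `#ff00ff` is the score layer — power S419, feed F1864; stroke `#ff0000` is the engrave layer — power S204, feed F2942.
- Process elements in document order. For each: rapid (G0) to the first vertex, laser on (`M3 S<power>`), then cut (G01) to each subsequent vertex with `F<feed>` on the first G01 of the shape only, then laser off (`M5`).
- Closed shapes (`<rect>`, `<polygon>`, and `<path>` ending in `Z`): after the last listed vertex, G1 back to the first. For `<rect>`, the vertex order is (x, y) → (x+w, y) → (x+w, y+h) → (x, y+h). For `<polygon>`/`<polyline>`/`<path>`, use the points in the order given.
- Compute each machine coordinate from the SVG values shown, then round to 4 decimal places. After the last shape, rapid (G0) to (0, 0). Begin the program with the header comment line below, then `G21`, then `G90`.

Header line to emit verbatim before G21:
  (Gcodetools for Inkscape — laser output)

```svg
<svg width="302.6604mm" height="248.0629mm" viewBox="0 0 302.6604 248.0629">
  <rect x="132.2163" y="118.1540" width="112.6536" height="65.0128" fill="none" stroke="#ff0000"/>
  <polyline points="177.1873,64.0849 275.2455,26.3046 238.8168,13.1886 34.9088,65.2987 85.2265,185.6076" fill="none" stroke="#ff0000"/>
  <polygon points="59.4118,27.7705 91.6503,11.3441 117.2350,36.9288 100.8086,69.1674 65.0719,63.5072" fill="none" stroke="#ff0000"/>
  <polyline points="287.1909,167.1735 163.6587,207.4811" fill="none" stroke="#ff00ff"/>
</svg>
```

(Gcodetools for Inkscape — laser output)
G21
G90
G0 X132.2163 Y129.9089
M3 S204
G01 X244.8699 Y129.9089 F2942
G01 X244.8699 Y64.8961
G01 X132.2163 Y64.8961
G01 X132.2163 Y129.9089
M5
G0 X177.1873 Y183.9780
M3 S204
G01 X275.2455 Y221.7583 F2942
G01 X238.8168 Y234.8743
G01 X34.9088 Y182.7642
G01 X85.2265 Y62.4553
M5
G0 X59.4118 Y220.2924
M3 S204
G01 X91.6503 Y236.7188 F2942
G01 X117.2350 Y211.1341
G01 X100.8086 Y178.8955
G01 X65.0719 Y184.5557
G01 X59.4118 Y220.2924
M5
G0 X287.1909 Y80.8894
M3 S419
G01 X163.6587 Y40.5818 F1864
M5
G0 X0.0000 Y0.0000

Since the viewBox matches the mm dimensions, user units are millimetres directly. The only transform is the Y-flip y_m = 248.0629 − y_svg.

Shape 1 is a rectangle drawn with `<rect>`. Its stroke #ff0000 means engrave at S204, F2942. After flipping Y the toolpath is (132.2163,129.9089) → (244.8699,129.9089) → (244.8699,64.8961) → (132.2163,64.8961) → (132.2163,129.9089), returning to the start.

Shape 2 is a open polyline drawn with `<polyline>`. Its stroke #ff0000 means engrave at S204, F2942. After flipping Y the toolpath is (177.1873,183.9780) → (275.2455,221.7583) → (238.8168,234.8743) → (34.9088,182.7642) → (85.2265,62.4553).

Shape 3 is a regular polygon drawn with `<polygon>`. Its stroke #ff0000 means engrave at S204, F2942. After flipping Y the toolpath is (59.4118,220.2924) → (91.6503,236.7188) → (117.2350,211.1341) → (100.8086,178.8955) → (65.0719,184.5557) → (59.4118,220.2924), returning to the start.

Shape 4 is a line segment drawn with `<polyline>`. Its stroke #ff00ff means score at S419, F1864. After flipping Y the toolpath is (287.1909,80.8894) → (163.6587,40.5818).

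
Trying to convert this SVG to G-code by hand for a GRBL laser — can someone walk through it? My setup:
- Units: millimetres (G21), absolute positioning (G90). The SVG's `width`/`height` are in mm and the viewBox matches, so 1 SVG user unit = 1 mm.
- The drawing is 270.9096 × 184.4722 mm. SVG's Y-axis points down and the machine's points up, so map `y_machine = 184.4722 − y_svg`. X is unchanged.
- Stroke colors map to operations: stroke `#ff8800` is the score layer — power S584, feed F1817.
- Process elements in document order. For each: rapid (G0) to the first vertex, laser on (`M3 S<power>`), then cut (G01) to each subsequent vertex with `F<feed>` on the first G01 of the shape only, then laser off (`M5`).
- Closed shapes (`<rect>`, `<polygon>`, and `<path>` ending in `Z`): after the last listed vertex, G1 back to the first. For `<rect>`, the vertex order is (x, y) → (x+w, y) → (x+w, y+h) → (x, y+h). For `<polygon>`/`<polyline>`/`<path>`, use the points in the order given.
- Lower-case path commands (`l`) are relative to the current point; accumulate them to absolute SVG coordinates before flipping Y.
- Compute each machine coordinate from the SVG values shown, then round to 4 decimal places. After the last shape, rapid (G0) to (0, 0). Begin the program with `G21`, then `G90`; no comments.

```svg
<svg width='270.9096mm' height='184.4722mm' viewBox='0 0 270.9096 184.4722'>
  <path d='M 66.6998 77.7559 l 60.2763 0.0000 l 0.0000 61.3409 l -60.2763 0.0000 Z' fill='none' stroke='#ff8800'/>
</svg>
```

G21
G90
G0 X66.6998 Y106.7163
M3 S584
G01 X126.9761 Y106.7163 F1817
G01 X126.9761 Y45.3754
G01 X66.6998 Y45.3754
G01 X66.6998 Y106.7163
M5
G0 X0.0000 Y0.0000

viewBox `0 0 270.9096 184.4722` with mm width/height → 1 unit = 1 mm. Flip: y_m = 184.4722 − y_svg.

**Shape 1** — `<path>` rectangle, stroke `#ff8800` → score (S584, F1817). Machine vertices: (66.6998,106.7163) → (126.9761,106.7163) → (126.9761,45.3754) → (66.6998,45.3754) → (66.6998,106.7163). Closed: final G1 returns to the first vertex.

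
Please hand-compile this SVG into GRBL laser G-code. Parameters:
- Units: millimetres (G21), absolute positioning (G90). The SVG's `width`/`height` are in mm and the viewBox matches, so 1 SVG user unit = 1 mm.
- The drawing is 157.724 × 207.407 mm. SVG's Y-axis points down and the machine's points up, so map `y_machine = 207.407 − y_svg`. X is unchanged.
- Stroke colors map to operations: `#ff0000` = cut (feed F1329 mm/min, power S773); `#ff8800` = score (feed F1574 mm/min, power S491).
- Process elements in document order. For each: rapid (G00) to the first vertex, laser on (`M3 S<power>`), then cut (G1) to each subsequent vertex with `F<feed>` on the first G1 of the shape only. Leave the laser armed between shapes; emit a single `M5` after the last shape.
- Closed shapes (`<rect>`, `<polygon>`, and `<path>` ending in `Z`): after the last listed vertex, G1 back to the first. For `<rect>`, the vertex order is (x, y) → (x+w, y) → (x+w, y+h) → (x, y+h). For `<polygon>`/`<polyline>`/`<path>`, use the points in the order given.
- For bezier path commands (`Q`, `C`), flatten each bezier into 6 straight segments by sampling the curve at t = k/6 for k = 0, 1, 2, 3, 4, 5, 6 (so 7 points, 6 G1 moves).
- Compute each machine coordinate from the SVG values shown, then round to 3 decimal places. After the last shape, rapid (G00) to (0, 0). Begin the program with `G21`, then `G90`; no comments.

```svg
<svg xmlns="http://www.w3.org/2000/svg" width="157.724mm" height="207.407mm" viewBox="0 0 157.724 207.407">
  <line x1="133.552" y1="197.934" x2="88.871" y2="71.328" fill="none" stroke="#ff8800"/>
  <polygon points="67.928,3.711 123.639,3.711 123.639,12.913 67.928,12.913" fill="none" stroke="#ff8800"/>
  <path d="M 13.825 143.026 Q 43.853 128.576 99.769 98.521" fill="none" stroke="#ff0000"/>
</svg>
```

Since the viewBox matches the mm dimensions, user units are millimetres directly. The only transform is the Y-flip y_m = 207.407 − y_svg.

Shape 1 is a line segment drawn with `<line>`. Its stroke #ff8800 means score at S491, F1574. After flipping Y the toolpath is (133.552,9.473) → (88.871,136.079).

Shape 2 is a rectangle drawn with `<polygon>`. Its stroke #ff8800 means score at S491, F1574. After flipping Y the toolpath is (67.928,203.696) → (123.639,203.696) → (123.639,194.494) → (67.928,194.494) → (67.928,203.696), returning to the start.

Shape 3 is a quadratic bezier drawn with `<path>`. Its stroke #ff0000 means cut at S773, F1329. After flipping Y the toolpath is (13.825,64.381) → (24.553,69.631) → (36.720,75.748) → (50.325,82.732) → (65.368,90.583) → (81.849,99.301) → (99.769,108.886).

G21
G90
G00 X133.552 Y9.473
M3 S491
G1 X88.871 Y136.079 F1574
G00 X67.928 Y203.696
M3 S491
G1 X123.639 Y203.696 F1574
G1 X123.639 Y194.494
G1 X67.928 Y194.494
G1 X67.928 Y203.696
G00 X13.825 Y64.381
M3 S773
G1 X24.553 Y69.631 F1329
G1 X36.720 Y75.748
G1 X50.325 Y82.732
G1 X65.368 Y90.583
G1 X81.849 Y99.301
G1 X99.769 Y108.886
M5
G00 X0.000 Y0.000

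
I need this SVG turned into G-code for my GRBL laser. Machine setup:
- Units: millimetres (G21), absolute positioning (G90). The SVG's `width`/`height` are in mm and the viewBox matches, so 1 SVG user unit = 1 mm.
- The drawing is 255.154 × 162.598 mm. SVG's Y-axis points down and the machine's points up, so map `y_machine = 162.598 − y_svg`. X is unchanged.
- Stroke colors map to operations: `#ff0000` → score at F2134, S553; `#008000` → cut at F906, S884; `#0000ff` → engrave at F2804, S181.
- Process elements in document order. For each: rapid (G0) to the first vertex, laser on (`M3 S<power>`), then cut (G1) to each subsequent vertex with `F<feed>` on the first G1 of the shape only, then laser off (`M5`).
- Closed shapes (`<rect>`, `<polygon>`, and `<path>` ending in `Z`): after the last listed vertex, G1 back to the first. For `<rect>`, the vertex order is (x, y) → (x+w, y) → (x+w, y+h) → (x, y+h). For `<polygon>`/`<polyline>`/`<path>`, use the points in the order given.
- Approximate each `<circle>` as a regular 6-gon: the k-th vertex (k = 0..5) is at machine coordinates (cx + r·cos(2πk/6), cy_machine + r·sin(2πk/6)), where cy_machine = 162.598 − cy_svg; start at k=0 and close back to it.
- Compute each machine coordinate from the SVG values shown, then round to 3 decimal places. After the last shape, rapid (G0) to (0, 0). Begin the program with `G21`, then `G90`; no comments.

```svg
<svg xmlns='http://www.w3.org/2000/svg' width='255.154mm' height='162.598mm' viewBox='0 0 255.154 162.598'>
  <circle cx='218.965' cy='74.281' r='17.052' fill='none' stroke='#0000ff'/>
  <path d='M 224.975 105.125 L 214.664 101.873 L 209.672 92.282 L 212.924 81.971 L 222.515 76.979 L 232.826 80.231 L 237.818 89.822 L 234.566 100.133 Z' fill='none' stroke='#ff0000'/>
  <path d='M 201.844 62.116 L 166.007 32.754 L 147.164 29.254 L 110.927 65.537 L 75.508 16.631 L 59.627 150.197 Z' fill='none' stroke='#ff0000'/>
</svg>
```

viewBox `0 0 255.154 162.598` with mm width/height → 1 unit = 1 mm. Flip: y_m = 162.598 − y_svg.

**Shape 1** — `<circle>` circle, stroke `#0000ff` → engrave (S181, F2804). Machine vertices: (236.017,88.317) → (227.491,103.084) → (210.439,103.084) → (201.913,88.317) → (210.439,73.550) → (227.491,73.550) → (236.017,88.317). Closed: final G1 returns to the first vertex.

**Shape 2** — `<path>` regular polygon, stroke `#ff0000` → score (S553, F2134). Machine vertices: (224.975,57.473) → (214.664,60.725) → (209.672,70.316) → (212.924,80.627) → (222.515,85.619) → (232.826,82.367) → (237.818,72.776) → (234.566,62.465) → (224.975,57.473). Closed: final G1 returns to the first vertex.

**Shape 3** — `<path>` closed polygon, stroke `#ff0000` → score (S553, F2134). Machine vertices: (201.844,100.482) → (166.007,129.844) → (147.164,133.344) → (110.927,97.061) → (75.508,145.967) → (59.627,12.401) → (201.844,100.482). Closed: final G1 returns to the first vertex.

G21
G90
G0 X236.017 Y88.317
M3 S181
G1 X227.491 Y103.084 F2804
G1 X210.439 Y103.084
G1 X201.913 Y88.317
G1 X210.439 Y73.550
G1 X227.491 Y73.550
G1 X236.017 Y88.317
M5
G0 X224.975 Y57.473
M3 S553
G1 X214.664 Y60.725 F2134
G1 X209.672 Y70.316
G1 X212.924 Y80.627
G1 X222.515 Y85.619
G1 X232.826 Y82.367
G1 X237.818 Y72.776
G1 X234.566 Y62.465
G1 X224.975 Y57.473
M5
G0 X201.844 Y100.482
M3 S553
G1 X166.007 Y129.844 F2134
G1 X147.164 Y133.344
G1 X110.927 Y97.061
G1 X75.508 Y145.967
G1 X59.627 Y12.401
G1 X201.844 Y100.482
M5
G0 X0.000 Y0.000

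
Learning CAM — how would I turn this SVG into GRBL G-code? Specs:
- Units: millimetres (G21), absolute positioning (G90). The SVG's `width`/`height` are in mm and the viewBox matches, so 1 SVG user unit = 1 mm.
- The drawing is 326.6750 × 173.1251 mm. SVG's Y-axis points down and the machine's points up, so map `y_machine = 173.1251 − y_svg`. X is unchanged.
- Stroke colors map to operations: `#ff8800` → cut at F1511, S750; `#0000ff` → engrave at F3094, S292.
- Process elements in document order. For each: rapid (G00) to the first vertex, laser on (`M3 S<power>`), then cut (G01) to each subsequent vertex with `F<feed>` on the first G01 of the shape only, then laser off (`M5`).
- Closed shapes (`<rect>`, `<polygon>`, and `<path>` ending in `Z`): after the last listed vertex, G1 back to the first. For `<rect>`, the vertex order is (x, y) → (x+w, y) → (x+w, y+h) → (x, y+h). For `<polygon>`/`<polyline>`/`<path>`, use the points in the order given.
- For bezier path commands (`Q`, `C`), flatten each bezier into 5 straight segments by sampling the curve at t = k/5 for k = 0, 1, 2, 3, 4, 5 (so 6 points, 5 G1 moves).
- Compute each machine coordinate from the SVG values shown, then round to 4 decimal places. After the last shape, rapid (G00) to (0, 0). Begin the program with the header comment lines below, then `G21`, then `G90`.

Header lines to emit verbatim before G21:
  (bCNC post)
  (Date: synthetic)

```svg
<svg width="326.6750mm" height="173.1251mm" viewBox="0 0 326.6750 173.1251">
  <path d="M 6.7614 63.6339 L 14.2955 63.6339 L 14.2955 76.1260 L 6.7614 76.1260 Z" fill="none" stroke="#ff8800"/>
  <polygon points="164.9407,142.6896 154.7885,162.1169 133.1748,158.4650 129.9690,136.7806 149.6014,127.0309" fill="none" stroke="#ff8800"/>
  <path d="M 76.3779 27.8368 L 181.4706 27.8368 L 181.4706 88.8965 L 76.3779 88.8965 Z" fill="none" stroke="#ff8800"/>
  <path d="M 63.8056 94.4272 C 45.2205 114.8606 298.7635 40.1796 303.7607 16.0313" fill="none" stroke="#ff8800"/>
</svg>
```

(bCNC post)
(Date: synthetic)
G21
G90
G00 X6.7614 Y109.4912
M3 S750
G01 X14.2955 Y109.4912 F1511
G01 X14.2955 Y96.9991
G01 X6.7614 Y96.9991
G01 X6.7614 Y109.4912
M5
G00 X164.9407 Y30.4355
M3 S750
G01 X154.7885 Y11.0082 F1511
G01 X133.1748 Y14.6601
G01 X129.9690 Y36.3445
G01 X149.6014 Y46.0942
G01 X164.9407 Y30.4355
M5
G00 X76.3779 Y145.2883
M3 S750
G01 X181.4706 Y145.2883 F1511
G01 X181.4706 Y84.2286
G01 X76.3779 Y84.2286
G01 X76.3779 Y145.2883
M5
G00 X63.8056 Y78.6979
M3 S750
G01 X81.1445 Y76.6864 F1511
G01 X138.8018 Y90.5113
G01 X211.7852 Y113.1816
G01 X275.1023 Y137.7061
G01 X303.7607 Y157.0938
M5
G00 X0.0000 Y0.0000

viewBox `0 0 326.6750 173.1251` with mm width/height → 1 unit = 1 mm. Flip: y_m = 173.1251 − y_svg.

**Shape 1** — `<path>` rectangle, stroke `#ff8800` → cut (S750, F1511). Machine vertices: (6.7614,109.4912) → (14.2955,109.4912) → (14.2955,96.9991) → (6.7614,96.9991) → (6.7614,109.4912). Closed: final G1 returns to the first vertex.

**Shape 2** — `<polygon>` regular polygon, stroke `#ff8800` → cut (S750, F1511). Machine vertices: (164.9407,30.4355) → (154.7885,11.0082) → (133.1748,14.6601) → (129.9690,36.3445) → (149.6014,46.0942) → (164.9407,30.4355). Closed: final G1 returns to the first vertex.

**Shape 3** — `<path>` rectangle, stroke `#ff8800` → cut (S750, F1511). Machine vertices: (76.3779,145.2883) → (181.4706,145.2883) → (181.4706,84.2286) → (76.3779,84.2286) → (76.3779,145.2883). Closed: final G1 returns to the first vertex.

**Shape 4** — `<path>` cubic bezier, stroke `#ff8800` → cut (S750, F1511). Control points (SVG): P0=(63.8056,94.4272), P1=(45.2205,114.8606), P2=(298.7635,40.1796), P3=(303.7607,16.0313); sampled at t=k/5. Machine vertices: (63.8056,78.6979) → (81.1445,76.6864) → (138.8018,90.5113) → (211.7852,113.1816) → (275.1023,137.7061) → (303.7607,157.0938). Open path.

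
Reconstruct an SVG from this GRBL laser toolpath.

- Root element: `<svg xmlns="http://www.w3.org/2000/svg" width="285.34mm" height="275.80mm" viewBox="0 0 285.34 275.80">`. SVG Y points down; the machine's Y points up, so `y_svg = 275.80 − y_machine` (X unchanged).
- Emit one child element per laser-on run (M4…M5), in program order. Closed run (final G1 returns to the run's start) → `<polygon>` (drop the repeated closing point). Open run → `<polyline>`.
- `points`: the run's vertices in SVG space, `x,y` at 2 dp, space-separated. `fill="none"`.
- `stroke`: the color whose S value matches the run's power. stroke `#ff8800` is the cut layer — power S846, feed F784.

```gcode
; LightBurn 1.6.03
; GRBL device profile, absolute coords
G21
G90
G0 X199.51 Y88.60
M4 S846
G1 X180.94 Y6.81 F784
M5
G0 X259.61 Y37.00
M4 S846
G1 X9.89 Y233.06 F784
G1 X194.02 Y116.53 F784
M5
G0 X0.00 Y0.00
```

<svg xmlns="http://www.w3.org/2000/svg" width="285.34mm" height="275.80mm" viewBox="0 0 285.34 275.80">
  <polyline points="199.51,187.20 180.94,268.99" fill="none" stroke="#ff8800"/>
  <polyline points="259.61,238.80 9.89,42.74 194.02,159.27" fill="none" stroke="#ff8800"/>
</svg>

Each laser-on run becomes one SVG element. Flip Y back into SVG space with y_svg = 275.80 − y_machine. Every run uses S846, so all elements get stroke `#ff8800` (cut).

Run 1: The run is open, so emit a `<polyline>` with points (Y-flipped): 199.51,187.20 180.94,268.99.

Run 2: The run is open, so emit a `<polyline>` with points (Y-flipped): 259.61,238.80 9.89,42.74 194.02,159.27.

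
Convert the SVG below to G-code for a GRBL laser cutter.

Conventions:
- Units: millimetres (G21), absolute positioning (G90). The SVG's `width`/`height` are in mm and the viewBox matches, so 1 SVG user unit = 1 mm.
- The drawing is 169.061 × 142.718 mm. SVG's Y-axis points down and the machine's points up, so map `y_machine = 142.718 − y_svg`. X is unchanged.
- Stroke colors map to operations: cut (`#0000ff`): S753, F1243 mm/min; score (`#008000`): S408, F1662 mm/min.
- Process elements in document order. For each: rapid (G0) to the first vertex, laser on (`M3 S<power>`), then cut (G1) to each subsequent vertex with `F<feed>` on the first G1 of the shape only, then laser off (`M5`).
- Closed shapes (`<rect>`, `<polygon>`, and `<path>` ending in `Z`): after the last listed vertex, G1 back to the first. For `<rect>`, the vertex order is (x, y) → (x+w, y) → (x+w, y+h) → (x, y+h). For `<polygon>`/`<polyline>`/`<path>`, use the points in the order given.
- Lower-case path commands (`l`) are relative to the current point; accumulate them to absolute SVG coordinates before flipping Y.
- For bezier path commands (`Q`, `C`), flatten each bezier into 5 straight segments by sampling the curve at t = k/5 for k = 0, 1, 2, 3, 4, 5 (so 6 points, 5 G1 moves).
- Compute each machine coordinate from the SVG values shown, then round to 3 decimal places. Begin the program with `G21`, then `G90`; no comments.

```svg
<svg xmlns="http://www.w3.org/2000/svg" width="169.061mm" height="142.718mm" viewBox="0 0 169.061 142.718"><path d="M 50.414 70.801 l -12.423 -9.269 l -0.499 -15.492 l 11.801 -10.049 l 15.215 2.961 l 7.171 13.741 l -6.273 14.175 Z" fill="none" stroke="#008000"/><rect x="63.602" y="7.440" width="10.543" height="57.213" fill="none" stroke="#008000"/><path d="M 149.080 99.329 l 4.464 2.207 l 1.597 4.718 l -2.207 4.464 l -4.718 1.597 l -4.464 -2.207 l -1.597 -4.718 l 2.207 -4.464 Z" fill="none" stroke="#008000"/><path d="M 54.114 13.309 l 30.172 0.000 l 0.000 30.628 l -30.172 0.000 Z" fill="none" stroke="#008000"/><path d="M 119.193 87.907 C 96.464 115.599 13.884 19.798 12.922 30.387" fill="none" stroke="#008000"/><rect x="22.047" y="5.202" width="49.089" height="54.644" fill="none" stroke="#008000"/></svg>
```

viewBox `0 0 169.061 142.718` with mm width/height → 1 unit = 1 mm. Flip: y_m = 142.718 − y_svg.

**Shape 1** — `<path>` regular polygon, stroke `#008000` → score (S408, F1662). Machine vertices: (50.414,71.917) → (37.991,81.186) → (37.492,96.678) → (49.293,106.727) → (64.508,103.766) → (71.679,90.025) → (65.406,75.850) → (50.414,71.917). Closed: final G1 returns to the first vertex.

**Shape 2** — `<rect>` rectangle, stroke `#008000` → score (S408, F1662). Machine vertices: (63.602,135.278) → (74.145,135.278) → (74.145,78.065) → (63.602,78.065) → (63.602,135.278). Closed: final G1 returns to the first vertex.

**Shape 3** — `<path>` regular polygon, stroke `#008000` → score (S408, F1662). Machine vertices: (149.080,43.389) → (153.544,41.182) → (155.141,36.464) → (152.934,32.000) → (148.216,30.403) → (143.752,32.610) → (142.155,37.328) → (144.362,41.792) → (149.080,43.389). Closed: final G1 returns to the first vertex.

**Shape 4** — `<path>` rectangle, stroke `#008000` → score (S408, F1662). Machine vertices: (54.114,129.409) → (84.286,129.409) → (84.286,98.781) → (54.114,98.781) → (54.114,129.409). Closed: final G1 returns to the first vertex.

**Shape 5** — `<path>` cubic bezier, stroke `#008000` → score (S408, F1662). Control points (SVG): P0=(119.193,87.907), P1=(96.464,115.599), P2=(13.884,19.798), P3=(12.922,30.387); sampled at t=k/5. Machine vertices: (119.193,54.811) → (99.505,51.176) → (72.244,66.145) → (44.199,88.683) → (22.162,107.757) → (12.922,112.331). Open path.

**Shape 6** — `<rect>` rectangle, stroke `#008000` → score (S408, F1662). Machine vertices: (22.047,137.516) → (71.136,137.516) → (71.136,82.872) → (22.047,82.872) → (22.047,137.516). Closed: final G1 returns to the first vertex.

G21
G90
G0 X50.414 Y71.917
M3 S408
G1 X37.991 Y81.186 F1662
G1 X37.492 Y96.678
G1 X49.293 Y106.727
G1 X64.508 Y103.766
G1 X71.679 Y90.025
G1 X65.406 Y75.850
G1 X50.414 Y71.917
M5
G0 X63.602 Y135.278
M3 S408
G1 X74.145 Y135.278 F1662
G1 X74.145 Y78.065
G1 X63.602 Y78.065
G1 X63.602 Y135.278
M5
G0 X149.080 Y43.389
M3 S408
G1 X153.544 Y41.182 F1662
G1 X155.141 Y36.464
G1 X152.934 Y32.000
G1 X148.216 Y30.403
G1 X143.752 Y32.610
G1 X142.155 Y37.328
G1 X144.362 Y41.792
G1 X149.080 Y43.389
M5
G0 X54.114 Y129.409
M3 S408
G1 X84.286 Y129.409 F1662
G1 X84.286 Y98.781
G1 X54.114 Y98.781
G1 X54.114 Y129.409
M5
G0 X119.193 Y54.811
M3 S408
G1 X99.505 Y51.176 F1662
G1 X72.244 Y66.145
G1 X44.199 Y88.683
G1 X22.162 Y107.757
G1 X12.922 Y112.331
M5
G0 X22.047 Y137.516
M3 S408
G1 X71.136 Y137.516 F1662
G1 X71.136 Y82.872
G1 X22.047 Y82.872
G1 X22.047 Y137.516
M5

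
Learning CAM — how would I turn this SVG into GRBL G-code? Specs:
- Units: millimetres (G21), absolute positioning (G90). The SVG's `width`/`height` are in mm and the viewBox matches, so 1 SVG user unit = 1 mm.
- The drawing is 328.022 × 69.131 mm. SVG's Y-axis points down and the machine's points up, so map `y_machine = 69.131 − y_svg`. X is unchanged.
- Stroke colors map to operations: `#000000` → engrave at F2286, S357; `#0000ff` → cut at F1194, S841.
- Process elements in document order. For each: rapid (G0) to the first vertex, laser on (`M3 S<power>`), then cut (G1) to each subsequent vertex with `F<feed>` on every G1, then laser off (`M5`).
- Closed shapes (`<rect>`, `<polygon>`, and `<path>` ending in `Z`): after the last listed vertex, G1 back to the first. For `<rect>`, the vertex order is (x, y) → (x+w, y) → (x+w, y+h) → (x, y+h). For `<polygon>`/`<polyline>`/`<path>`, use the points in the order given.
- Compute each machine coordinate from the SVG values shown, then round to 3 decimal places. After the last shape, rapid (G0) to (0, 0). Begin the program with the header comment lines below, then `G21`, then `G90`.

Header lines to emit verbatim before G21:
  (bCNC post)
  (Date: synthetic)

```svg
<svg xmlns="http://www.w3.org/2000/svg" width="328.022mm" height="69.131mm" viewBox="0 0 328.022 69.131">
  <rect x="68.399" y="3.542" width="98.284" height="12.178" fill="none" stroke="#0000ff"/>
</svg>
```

(bCNC post)
(Date: synthetic)
G21
G90
G0 X68.399 Y65.589
M3 S841
G1 X166.683 Y65.589 F1194
G1 X166.683 Y53.411 F1194
G1 X68.399 Y53.411 F1194
G1 X68.399 Y65.589 F1194
M5
G0 X0.000 Y0.000

viewBox `0 0 328.022 69.131` with mm width/height → 1 unit = 1 mm. Flip: y_m = 69.131 − y_svg.

**Shape 1** — `<rect>` rectangle, stroke `#0000ff` → cut (S841, F1194). Machine vertices: (68.399,65.589) → (166.683,65.589) → (166.683,53.411) → (68.399,53.411) → (68.399,65.589). Closed: final G1 returns to the first vertex.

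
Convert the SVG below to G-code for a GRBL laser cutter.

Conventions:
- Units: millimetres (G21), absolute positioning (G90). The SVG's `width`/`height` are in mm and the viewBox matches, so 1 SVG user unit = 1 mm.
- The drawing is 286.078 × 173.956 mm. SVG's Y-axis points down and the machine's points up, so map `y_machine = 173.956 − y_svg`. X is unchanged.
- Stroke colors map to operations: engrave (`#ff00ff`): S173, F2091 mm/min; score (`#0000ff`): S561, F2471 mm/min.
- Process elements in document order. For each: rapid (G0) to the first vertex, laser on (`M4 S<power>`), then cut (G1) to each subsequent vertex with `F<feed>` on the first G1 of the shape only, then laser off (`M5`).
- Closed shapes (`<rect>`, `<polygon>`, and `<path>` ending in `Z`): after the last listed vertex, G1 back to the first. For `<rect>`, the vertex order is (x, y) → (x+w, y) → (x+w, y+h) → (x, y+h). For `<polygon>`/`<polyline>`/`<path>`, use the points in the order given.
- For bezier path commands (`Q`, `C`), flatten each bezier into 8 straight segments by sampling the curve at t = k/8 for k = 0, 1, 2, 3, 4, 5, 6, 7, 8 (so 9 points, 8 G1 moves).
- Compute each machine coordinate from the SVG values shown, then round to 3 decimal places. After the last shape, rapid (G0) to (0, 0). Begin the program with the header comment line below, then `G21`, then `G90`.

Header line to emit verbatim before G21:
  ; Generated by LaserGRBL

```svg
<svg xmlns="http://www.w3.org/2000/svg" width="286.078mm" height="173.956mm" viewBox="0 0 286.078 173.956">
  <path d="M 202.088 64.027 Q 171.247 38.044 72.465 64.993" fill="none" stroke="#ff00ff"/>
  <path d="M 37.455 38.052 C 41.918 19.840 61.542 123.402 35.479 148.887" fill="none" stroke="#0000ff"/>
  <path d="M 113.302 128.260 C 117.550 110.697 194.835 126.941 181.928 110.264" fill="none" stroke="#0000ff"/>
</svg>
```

Since the viewBox matches the mm dimensions, user units are millimetres directly. The only transform is the Y-flip y_m = 173.956 − y_svg.

Shape 1 is a quadratic bezier drawn with `<path>`. Its stroke #ff00ff means engrave at S173, F2091. After flipping Y the toolpath is (202.088,109.929) → (193.316,115.598) → (182.421,119.612) → (169.403,121.973) → (154.262,122.679) → (136.997,121.731) → (117.610,119.129) → (96.099,114.873) → (72.465,108.963).

Shape 2 is a cubic bezier drawn with `<path>`. Its stroke #0000ff means score at S561, F2471. After flipping Y the toolpath is (37.455,135.904) → (39.720,137.416) → (42.694,129.853) → (45.663,115.558) → (47.914,96.873) → (48.734,76.139) → (47.411,55.700) → (43.230,37.895) → (35.479,25.069).

Shape 3 is a cubic bezier drawn with `<path>`. Its stroke #0000ff means score at S561, F2471. After flipping Y the toolpath is (113.302,45.696) → (118.000,50.828) → (127.632,53.572) → (140.286,54.711) → (154.048,55.026) → (167.006,55.300) → (177.248,56.314) → (182.859,58.851) → (181.928,63.692).

; Generated by LaserGRBL
G21
G90
G0 X202.088 Y109.929
M4 S173
G1 X193.316 Y115.598 F2091
G1 X182.421 Y119.612
G1 X169.403 Y121.973
G1 X154.262 Y122.679
G1 X136.997 Y121.731
G1 X117.610 Y119.129
G1 X96.099 Y114.873
G1 X72.465 Y108.963
M5
G0 X37.455 Y135.904
M4 S561
G1 X39.720 Y137.416 F2471
G1 X42.694 Y129.853
G1 X45.663 Y115.558
G1 X47.914 Y96.873
G1 X48.734 Y76.139
G1 X47.411 Y55.700
G1 X43.230 Y37.895
G1 X35.479 Y25.069
M5
G0 X113.302 Y45.696
M4 S561
G1 X118.000 Y50.828 F2471
G1 X127.632 Y53.572
G1 X140.286 Y54.711
G1 X154.048 Y55.026
G1 X167.006 Y55.300
G1 X177.248 Y56.314
G1 X182.859 Y58.851
G1 X181.928 Y63.692
M5
G0 X0.000 Y0.000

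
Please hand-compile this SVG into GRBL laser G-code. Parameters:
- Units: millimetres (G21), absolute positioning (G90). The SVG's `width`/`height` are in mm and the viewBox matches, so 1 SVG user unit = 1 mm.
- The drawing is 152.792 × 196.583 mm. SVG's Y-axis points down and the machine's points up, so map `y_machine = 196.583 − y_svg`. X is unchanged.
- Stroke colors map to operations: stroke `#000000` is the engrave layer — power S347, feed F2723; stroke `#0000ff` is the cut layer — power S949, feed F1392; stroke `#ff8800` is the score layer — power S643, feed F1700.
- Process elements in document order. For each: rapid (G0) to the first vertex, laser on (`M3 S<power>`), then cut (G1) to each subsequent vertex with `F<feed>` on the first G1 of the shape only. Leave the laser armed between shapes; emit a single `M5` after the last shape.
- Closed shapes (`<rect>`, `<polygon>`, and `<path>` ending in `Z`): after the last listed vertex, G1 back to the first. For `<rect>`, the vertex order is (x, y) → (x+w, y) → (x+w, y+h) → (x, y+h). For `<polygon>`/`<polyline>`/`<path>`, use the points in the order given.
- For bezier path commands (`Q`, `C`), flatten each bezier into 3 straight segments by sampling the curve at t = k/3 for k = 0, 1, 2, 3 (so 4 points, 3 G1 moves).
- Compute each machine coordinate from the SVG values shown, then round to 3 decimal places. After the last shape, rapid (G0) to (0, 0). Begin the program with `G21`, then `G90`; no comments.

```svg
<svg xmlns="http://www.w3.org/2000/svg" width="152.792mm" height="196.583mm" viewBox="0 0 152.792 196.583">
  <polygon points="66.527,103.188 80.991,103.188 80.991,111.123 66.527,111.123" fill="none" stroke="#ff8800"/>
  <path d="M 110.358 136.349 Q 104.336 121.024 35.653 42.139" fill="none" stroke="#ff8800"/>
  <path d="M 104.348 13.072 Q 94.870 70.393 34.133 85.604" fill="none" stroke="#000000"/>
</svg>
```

Since the viewBox matches the mm dimensions, user units are millimetres directly. The only transform is the Y-flip y_m = 196.583 − y_svg.

Shape 1 is a rectangle drawn with `<polygon>`. Its stroke #ff8800 means score at S643, F1700. After flipping Y the toolpath is (66.527,93.395) → (80.991,93.395) → (80.991,85.460) → (66.527,85.460) → (66.527,93.395), returning to the start.

Shape 2 is a quadratic bezier drawn with `<path>`. Its stroke #ff8800 means score at S643, F1700. After flipping Y the toolpath is (110.358,60.234) → (99.381,77.513) → (74.479,108.916) → (35.653,154.444).

Shape 3 is a quadratic bezier drawn with `<path>`. Its stroke #000000 means engrave at S347, F2723. After flipping Y the toolpath is (104.348,183.511) → (92.334,149.976) → (68.929,125.799) → (34.133,110.979).

G21
G90
G0 X66.527 Y93.395
M3 S643
G1 X80.991 Y93.395 F1700
G1 X80.991 Y85.460
G1 X66.527 Y85.460
G1 X66.527 Y93.395
G0 X110.358 Y60.234
M3 S643
G1 X99.381 Y77.513 F1700
G1 X74.479 Y108.916
G1 X35.653 Y154.444
G0 X104.348 Y183.511
M3 S347
G1 X92.334 Y149.976 F2723
G1 X68.929 Y125.799
G1 X34.133 Y110.979
M5
G0 X0.000 Y0.000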